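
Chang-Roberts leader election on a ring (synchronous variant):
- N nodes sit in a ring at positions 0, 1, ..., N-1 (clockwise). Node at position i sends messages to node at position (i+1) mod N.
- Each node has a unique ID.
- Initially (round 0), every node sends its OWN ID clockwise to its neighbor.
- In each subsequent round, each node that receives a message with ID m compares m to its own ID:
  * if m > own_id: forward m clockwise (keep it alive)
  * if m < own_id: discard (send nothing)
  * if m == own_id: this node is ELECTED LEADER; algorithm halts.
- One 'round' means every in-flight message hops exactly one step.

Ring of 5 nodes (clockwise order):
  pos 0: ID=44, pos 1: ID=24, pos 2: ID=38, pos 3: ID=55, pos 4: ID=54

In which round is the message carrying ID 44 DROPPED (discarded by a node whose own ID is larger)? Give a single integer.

Round 1: pos1(id24) recv 44: fwd; pos2(id38) recv 24: drop; pos3(id55) recv 38: drop; pos4(id54) recv 55: fwd; pos0(id44) recv 54: fwd
Round 2: pos2(id38) recv 44: fwd; pos0(id44) recv 55: fwd; pos1(id24) recv 54: fwd
Round 3: pos3(id55) recv 44: drop; pos1(id24) recv 55: fwd; pos2(id38) recv 54: fwd
Round 4: pos2(id38) recv 55: fwd; pos3(id55) recv 54: drop
Round 5: pos3(id55) recv 55: ELECTED
Message ID 44 originates at pos 0; dropped at pos 3 in round 3

Answer: 3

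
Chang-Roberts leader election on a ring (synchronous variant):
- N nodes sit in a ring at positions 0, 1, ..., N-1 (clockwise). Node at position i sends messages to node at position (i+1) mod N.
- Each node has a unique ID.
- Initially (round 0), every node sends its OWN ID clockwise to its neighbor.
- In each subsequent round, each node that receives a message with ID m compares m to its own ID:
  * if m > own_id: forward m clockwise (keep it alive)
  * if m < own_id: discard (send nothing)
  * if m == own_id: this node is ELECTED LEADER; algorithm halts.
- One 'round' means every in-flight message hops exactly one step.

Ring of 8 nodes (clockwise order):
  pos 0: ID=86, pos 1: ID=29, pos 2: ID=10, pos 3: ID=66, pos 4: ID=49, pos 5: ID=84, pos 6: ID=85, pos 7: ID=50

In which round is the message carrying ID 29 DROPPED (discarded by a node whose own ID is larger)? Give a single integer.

Answer: 2

Derivation:
Round 1: pos1(id29) recv 86: fwd; pos2(id10) recv 29: fwd; pos3(id66) recv 10: drop; pos4(id49) recv 66: fwd; pos5(id84) recv 49: drop; pos6(id85) recv 84: drop; pos7(id50) recv 85: fwd; pos0(id86) recv 50: drop
Round 2: pos2(id10) recv 86: fwd; pos3(id66) recv 29: drop; pos5(id84) recv 66: drop; pos0(id86) recv 85: drop
Round 3: pos3(id66) recv 86: fwd
Round 4: pos4(id49) recv 86: fwd
Round 5: pos5(id84) recv 86: fwd
Round 6: pos6(id85) recv 86: fwd
Round 7: pos7(id50) recv 86: fwd
Round 8: pos0(id86) recv 86: ELECTED
Message ID 29 originates at pos 1; dropped at pos 3 in round 2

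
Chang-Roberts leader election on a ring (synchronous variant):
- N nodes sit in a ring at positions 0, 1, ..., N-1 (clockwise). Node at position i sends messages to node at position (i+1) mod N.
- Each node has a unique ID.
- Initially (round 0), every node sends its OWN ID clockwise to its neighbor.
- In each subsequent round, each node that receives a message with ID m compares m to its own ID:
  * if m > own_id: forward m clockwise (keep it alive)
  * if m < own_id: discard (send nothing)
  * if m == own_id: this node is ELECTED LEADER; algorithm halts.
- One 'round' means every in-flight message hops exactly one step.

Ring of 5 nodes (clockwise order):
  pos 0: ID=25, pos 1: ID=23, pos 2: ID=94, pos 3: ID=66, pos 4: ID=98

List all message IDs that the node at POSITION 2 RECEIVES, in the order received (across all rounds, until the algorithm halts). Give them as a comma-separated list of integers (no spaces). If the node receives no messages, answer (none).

Answer: 23,25,98

Derivation:
Round 1: pos1(id23) recv 25: fwd; pos2(id94) recv 23: drop; pos3(id66) recv 94: fwd; pos4(id98) recv 66: drop; pos0(id25) recv 98: fwd
Round 2: pos2(id94) recv 25: drop; pos4(id98) recv 94: drop; pos1(id23) recv 98: fwd
Round 3: pos2(id94) recv 98: fwd
Round 4: pos3(id66) recv 98: fwd
Round 5: pos4(id98) recv 98: ELECTED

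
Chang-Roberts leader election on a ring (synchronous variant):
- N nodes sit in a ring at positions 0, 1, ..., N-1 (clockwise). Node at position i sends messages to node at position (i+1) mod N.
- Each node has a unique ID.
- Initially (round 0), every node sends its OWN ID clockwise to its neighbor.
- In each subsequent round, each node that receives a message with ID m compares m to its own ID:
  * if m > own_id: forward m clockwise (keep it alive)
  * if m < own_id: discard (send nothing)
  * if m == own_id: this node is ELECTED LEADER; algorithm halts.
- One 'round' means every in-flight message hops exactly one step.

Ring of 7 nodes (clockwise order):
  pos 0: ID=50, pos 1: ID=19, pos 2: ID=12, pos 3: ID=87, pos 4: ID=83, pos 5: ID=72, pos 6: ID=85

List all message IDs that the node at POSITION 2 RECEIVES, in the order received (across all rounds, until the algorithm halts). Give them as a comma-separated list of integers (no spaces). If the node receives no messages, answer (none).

Round 1: pos1(id19) recv 50: fwd; pos2(id12) recv 19: fwd; pos3(id87) recv 12: drop; pos4(id83) recv 87: fwd; pos5(id72) recv 83: fwd; pos6(id85) recv 72: drop; pos0(id50) recv 85: fwd
Round 2: pos2(id12) recv 50: fwd; pos3(id87) recv 19: drop; pos5(id72) recv 87: fwd; pos6(id85) recv 83: drop; pos1(id19) recv 85: fwd
Round 3: pos3(id87) recv 50: drop; pos6(id85) recv 87: fwd; pos2(id12) recv 85: fwd
Round 4: pos0(id50) recv 87: fwd; pos3(id87) recv 85: drop
Round 5: pos1(id19) recv 87: fwd
Round 6: pos2(id12) recv 87: fwd
Round 7: pos3(id87) recv 87: ELECTED

Answer: 19,50,85,87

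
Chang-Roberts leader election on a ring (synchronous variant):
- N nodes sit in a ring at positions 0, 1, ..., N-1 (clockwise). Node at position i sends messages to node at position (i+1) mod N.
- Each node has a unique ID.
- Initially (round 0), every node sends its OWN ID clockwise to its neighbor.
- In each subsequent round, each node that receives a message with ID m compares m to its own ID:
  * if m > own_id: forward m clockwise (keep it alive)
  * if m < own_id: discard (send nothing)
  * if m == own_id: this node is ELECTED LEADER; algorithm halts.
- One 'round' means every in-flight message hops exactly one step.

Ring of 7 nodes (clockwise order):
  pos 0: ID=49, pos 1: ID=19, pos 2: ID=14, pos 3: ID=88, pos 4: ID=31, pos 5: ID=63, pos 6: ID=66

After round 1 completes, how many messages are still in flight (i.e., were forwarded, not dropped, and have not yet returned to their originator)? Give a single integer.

Answer: 4

Derivation:
Round 1: pos1(id19) recv 49: fwd; pos2(id14) recv 19: fwd; pos3(id88) recv 14: drop; pos4(id31) recv 88: fwd; pos5(id63) recv 31: drop; pos6(id66) recv 63: drop; pos0(id49) recv 66: fwd
After round 1: 4 messages still in flight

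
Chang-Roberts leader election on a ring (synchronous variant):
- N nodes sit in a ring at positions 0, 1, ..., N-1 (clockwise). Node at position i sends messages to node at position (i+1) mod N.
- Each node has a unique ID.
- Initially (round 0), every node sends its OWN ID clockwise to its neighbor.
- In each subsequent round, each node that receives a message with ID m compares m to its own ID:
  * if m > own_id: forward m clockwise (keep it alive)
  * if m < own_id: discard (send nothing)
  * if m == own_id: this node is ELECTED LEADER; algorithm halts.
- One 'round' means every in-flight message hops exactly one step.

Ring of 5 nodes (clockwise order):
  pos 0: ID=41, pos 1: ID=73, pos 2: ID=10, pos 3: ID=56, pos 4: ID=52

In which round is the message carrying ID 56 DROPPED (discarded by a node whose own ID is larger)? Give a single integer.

Answer: 3

Derivation:
Round 1: pos1(id73) recv 41: drop; pos2(id10) recv 73: fwd; pos3(id56) recv 10: drop; pos4(id52) recv 56: fwd; pos0(id41) recv 52: fwd
Round 2: pos3(id56) recv 73: fwd; pos0(id41) recv 56: fwd; pos1(id73) recv 52: drop
Round 3: pos4(id52) recv 73: fwd; pos1(id73) recv 56: drop
Round 4: pos0(id41) recv 73: fwd
Round 5: pos1(id73) recv 73: ELECTED
Message ID 56 originates at pos 3; dropped at pos 1 in round 3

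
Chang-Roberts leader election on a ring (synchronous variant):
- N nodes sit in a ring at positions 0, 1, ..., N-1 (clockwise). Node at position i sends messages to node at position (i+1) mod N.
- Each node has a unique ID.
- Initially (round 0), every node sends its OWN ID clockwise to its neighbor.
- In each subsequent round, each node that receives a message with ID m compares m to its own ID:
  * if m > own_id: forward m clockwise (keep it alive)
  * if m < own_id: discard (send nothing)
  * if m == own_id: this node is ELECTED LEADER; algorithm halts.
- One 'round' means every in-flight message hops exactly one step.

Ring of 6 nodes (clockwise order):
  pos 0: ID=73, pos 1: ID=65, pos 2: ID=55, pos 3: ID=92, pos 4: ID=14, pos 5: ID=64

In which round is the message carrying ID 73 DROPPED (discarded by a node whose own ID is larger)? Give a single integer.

Round 1: pos1(id65) recv 73: fwd; pos2(id55) recv 65: fwd; pos3(id92) recv 55: drop; pos4(id14) recv 92: fwd; pos5(id64) recv 14: drop; pos0(id73) recv 64: drop
Round 2: pos2(id55) recv 73: fwd; pos3(id92) recv 65: drop; pos5(id64) recv 92: fwd
Round 3: pos3(id92) recv 73: drop; pos0(id73) recv 92: fwd
Round 4: pos1(id65) recv 92: fwd
Round 5: pos2(id55) recv 92: fwd
Round 6: pos3(id92) recv 92: ELECTED
Message ID 73 originates at pos 0; dropped at pos 3 in round 3

Answer: 3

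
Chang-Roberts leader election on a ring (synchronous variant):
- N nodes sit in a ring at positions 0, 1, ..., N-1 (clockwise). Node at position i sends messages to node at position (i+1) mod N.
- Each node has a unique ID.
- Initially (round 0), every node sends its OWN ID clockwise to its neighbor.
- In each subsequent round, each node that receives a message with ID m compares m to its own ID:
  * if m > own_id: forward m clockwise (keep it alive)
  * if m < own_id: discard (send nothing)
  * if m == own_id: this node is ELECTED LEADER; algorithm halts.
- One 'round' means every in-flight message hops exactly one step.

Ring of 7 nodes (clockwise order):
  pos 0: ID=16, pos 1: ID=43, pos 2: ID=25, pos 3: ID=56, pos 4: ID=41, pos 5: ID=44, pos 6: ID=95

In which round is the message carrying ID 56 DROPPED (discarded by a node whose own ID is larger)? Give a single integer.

Round 1: pos1(id43) recv 16: drop; pos2(id25) recv 43: fwd; pos3(id56) recv 25: drop; pos4(id41) recv 56: fwd; pos5(id44) recv 41: drop; pos6(id95) recv 44: drop; pos0(id16) recv 95: fwd
Round 2: pos3(id56) recv 43: drop; pos5(id44) recv 56: fwd; pos1(id43) recv 95: fwd
Round 3: pos6(id95) recv 56: drop; pos2(id25) recv 95: fwd
Round 4: pos3(id56) recv 95: fwd
Round 5: pos4(id41) recv 95: fwd
Round 6: pos5(id44) recv 95: fwd
Round 7: pos6(id95) recv 95: ELECTED
Message ID 56 originates at pos 3; dropped at pos 6 in round 3

Answer: 3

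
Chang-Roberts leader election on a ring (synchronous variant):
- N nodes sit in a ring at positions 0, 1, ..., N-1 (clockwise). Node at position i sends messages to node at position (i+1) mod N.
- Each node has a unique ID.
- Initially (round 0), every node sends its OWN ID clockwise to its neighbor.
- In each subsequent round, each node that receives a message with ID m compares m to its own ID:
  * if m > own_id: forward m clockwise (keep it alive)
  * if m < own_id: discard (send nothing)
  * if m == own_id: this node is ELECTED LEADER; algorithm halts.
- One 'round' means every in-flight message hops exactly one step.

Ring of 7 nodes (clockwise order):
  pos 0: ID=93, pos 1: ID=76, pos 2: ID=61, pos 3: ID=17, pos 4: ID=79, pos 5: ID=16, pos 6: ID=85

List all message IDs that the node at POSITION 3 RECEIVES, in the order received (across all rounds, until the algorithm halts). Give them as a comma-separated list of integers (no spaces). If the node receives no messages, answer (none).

Answer: 61,76,93

Derivation:
Round 1: pos1(id76) recv 93: fwd; pos2(id61) recv 76: fwd; pos3(id17) recv 61: fwd; pos4(id79) recv 17: drop; pos5(id16) recv 79: fwd; pos6(id85) recv 16: drop; pos0(id93) recv 85: drop
Round 2: pos2(id61) recv 93: fwd; pos3(id17) recv 76: fwd; pos4(id79) recv 61: drop; pos6(id85) recv 79: drop
Round 3: pos3(id17) recv 93: fwd; pos4(id79) recv 76: drop
Round 4: pos4(id79) recv 93: fwd
Round 5: pos5(id16) recv 93: fwd
Round 6: pos6(id85) recv 93: fwd
Round 7: pos0(id93) recv 93: ELECTED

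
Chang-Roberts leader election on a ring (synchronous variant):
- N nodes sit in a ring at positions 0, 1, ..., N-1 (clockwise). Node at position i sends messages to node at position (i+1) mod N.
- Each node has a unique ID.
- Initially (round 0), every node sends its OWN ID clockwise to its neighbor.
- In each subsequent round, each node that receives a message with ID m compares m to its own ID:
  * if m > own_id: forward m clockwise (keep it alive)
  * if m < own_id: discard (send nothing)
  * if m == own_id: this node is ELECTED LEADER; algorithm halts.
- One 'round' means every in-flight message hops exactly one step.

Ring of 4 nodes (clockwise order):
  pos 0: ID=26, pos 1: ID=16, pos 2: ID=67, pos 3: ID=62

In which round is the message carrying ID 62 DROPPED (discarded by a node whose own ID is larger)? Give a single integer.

Answer: 3

Derivation:
Round 1: pos1(id16) recv 26: fwd; pos2(id67) recv 16: drop; pos3(id62) recv 67: fwd; pos0(id26) recv 62: fwd
Round 2: pos2(id67) recv 26: drop; pos0(id26) recv 67: fwd; pos1(id16) recv 62: fwd
Round 3: pos1(id16) recv 67: fwd; pos2(id67) recv 62: drop
Round 4: pos2(id67) recv 67: ELECTED
Message ID 62 originates at pos 3; dropped at pos 2 in round 3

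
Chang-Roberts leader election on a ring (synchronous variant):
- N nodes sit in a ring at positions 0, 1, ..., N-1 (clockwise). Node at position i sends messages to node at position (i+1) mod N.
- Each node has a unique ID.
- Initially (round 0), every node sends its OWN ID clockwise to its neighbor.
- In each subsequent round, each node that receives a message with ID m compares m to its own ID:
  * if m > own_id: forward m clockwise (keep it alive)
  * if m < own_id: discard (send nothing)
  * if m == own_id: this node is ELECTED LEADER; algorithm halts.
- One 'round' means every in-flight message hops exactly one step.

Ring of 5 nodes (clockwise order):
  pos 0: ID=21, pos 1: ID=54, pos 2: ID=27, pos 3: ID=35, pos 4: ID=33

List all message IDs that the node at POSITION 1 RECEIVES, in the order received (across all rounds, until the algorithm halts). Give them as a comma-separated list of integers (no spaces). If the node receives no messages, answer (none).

Round 1: pos1(id54) recv 21: drop; pos2(id27) recv 54: fwd; pos3(id35) recv 27: drop; pos4(id33) recv 35: fwd; pos0(id21) recv 33: fwd
Round 2: pos3(id35) recv 54: fwd; pos0(id21) recv 35: fwd; pos1(id54) recv 33: drop
Round 3: pos4(id33) recv 54: fwd; pos1(id54) recv 35: drop
Round 4: pos0(id21) recv 54: fwd
Round 5: pos1(id54) recv 54: ELECTED

Answer: 21,33,35,54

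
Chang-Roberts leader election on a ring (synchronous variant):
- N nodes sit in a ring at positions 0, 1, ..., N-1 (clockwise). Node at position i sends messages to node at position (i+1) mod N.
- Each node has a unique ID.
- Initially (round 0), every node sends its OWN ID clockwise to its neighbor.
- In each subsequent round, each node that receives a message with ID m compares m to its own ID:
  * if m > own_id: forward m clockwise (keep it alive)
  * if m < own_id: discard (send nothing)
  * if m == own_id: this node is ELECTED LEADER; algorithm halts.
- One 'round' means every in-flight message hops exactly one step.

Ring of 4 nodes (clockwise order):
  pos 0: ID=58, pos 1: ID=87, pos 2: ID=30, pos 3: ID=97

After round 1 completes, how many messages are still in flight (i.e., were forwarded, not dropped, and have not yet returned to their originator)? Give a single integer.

Answer: 2

Derivation:
Round 1: pos1(id87) recv 58: drop; pos2(id30) recv 87: fwd; pos3(id97) recv 30: drop; pos0(id58) recv 97: fwd
After round 1: 2 messages still in flight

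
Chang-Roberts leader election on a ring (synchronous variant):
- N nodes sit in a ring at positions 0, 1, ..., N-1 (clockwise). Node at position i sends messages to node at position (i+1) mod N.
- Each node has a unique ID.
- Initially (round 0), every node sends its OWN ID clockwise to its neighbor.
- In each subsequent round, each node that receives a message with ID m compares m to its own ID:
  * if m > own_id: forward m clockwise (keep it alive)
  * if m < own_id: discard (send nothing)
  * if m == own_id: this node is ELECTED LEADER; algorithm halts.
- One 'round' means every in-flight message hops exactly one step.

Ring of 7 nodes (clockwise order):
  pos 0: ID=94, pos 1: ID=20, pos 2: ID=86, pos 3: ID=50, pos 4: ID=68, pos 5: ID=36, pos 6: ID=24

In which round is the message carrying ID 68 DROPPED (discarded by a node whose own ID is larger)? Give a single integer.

Round 1: pos1(id20) recv 94: fwd; pos2(id86) recv 20: drop; pos3(id50) recv 86: fwd; pos4(id68) recv 50: drop; pos5(id36) recv 68: fwd; pos6(id24) recv 36: fwd; pos0(id94) recv 24: drop
Round 2: pos2(id86) recv 94: fwd; pos4(id68) recv 86: fwd; pos6(id24) recv 68: fwd; pos0(id94) recv 36: drop
Round 3: pos3(id50) recv 94: fwd; pos5(id36) recv 86: fwd; pos0(id94) recv 68: drop
Round 4: pos4(id68) recv 94: fwd; pos6(id24) recv 86: fwd
Round 5: pos5(id36) recv 94: fwd; pos0(id94) recv 86: drop
Round 6: pos6(id24) recv 94: fwd
Round 7: pos0(id94) recv 94: ELECTED
Message ID 68 originates at pos 4; dropped at pos 0 in round 3

Answer: 3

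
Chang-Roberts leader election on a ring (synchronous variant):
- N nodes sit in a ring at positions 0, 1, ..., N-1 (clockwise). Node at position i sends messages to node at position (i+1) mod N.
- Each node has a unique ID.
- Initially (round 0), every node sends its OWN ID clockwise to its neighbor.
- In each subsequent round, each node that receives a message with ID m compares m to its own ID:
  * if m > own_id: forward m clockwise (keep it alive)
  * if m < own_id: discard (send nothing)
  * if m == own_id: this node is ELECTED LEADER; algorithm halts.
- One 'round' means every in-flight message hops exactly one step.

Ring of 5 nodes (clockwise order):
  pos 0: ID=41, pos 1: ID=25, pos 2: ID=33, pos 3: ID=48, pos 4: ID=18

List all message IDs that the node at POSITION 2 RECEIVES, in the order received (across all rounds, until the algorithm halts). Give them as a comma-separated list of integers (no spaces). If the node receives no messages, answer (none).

Answer: 25,41,48

Derivation:
Round 1: pos1(id25) recv 41: fwd; pos2(id33) recv 25: drop; pos3(id48) recv 33: drop; pos4(id18) recv 48: fwd; pos0(id41) recv 18: drop
Round 2: pos2(id33) recv 41: fwd; pos0(id41) recv 48: fwd
Round 3: pos3(id48) recv 41: drop; pos1(id25) recv 48: fwd
Round 4: pos2(id33) recv 48: fwd
Round 5: pos3(id48) recv 48: ELECTED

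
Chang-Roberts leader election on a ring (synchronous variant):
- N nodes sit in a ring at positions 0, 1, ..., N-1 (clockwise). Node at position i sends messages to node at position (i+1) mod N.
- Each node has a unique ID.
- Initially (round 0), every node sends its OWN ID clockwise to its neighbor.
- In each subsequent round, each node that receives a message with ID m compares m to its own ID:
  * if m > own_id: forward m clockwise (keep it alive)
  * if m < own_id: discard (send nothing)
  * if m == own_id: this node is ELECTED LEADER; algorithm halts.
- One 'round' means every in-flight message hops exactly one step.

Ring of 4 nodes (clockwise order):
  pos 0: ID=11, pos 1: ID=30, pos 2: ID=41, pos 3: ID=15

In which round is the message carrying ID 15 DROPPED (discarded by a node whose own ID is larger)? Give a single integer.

Round 1: pos1(id30) recv 11: drop; pos2(id41) recv 30: drop; pos3(id15) recv 41: fwd; pos0(id11) recv 15: fwd
Round 2: pos0(id11) recv 41: fwd; pos1(id30) recv 15: drop
Round 3: pos1(id30) recv 41: fwd
Round 4: pos2(id41) recv 41: ELECTED
Message ID 15 originates at pos 3; dropped at pos 1 in round 2

Answer: 2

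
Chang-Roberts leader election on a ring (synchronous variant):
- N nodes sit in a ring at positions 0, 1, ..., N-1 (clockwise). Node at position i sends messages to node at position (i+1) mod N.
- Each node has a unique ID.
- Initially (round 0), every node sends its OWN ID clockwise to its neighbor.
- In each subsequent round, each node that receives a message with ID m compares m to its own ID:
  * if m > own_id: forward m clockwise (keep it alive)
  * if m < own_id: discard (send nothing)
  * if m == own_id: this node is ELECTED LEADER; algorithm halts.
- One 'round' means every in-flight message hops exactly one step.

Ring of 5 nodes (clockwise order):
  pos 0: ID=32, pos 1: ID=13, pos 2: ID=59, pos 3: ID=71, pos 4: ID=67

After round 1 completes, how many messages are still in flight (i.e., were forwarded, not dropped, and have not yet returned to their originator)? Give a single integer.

Round 1: pos1(id13) recv 32: fwd; pos2(id59) recv 13: drop; pos3(id71) recv 59: drop; pos4(id67) recv 71: fwd; pos0(id32) recv 67: fwd
After round 1: 3 messages still in flight

Answer: 3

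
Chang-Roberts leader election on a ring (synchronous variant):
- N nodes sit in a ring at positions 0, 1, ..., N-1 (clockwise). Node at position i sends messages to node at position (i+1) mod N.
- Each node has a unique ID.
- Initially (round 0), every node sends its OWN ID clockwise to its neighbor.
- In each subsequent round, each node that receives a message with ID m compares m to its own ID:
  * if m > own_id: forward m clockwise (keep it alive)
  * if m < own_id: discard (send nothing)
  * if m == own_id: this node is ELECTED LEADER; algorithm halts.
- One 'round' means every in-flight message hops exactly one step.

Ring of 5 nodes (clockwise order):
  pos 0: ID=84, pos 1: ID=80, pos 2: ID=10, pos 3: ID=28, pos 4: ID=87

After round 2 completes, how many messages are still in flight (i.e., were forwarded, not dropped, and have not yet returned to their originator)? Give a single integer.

Round 1: pos1(id80) recv 84: fwd; pos2(id10) recv 80: fwd; pos3(id28) recv 10: drop; pos4(id87) recv 28: drop; pos0(id84) recv 87: fwd
Round 2: pos2(id10) recv 84: fwd; pos3(id28) recv 80: fwd; pos1(id80) recv 87: fwd
After round 2: 3 messages still in flight

Answer: 3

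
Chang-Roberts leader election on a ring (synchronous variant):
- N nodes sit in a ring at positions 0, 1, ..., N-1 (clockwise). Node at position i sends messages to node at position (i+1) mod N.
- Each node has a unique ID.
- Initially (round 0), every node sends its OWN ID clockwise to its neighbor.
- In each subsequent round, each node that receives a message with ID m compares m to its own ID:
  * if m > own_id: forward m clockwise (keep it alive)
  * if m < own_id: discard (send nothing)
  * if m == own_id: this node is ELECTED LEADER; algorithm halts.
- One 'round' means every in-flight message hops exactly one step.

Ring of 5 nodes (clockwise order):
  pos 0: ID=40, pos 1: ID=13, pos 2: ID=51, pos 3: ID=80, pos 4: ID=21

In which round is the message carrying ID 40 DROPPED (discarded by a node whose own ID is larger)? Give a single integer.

Round 1: pos1(id13) recv 40: fwd; pos2(id51) recv 13: drop; pos3(id80) recv 51: drop; pos4(id21) recv 80: fwd; pos0(id40) recv 21: drop
Round 2: pos2(id51) recv 40: drop; pos0(id40) recv 80: fwd
Round 3: pos1(id13) recv 80: fwd
Round 4: pos2(id51) recv 80: fwd
Round 5: pos3(id80) recv 80: ELECTED
Message ID 40 originates at pos 0; dropped at pos 2 in round 2

Answer: 2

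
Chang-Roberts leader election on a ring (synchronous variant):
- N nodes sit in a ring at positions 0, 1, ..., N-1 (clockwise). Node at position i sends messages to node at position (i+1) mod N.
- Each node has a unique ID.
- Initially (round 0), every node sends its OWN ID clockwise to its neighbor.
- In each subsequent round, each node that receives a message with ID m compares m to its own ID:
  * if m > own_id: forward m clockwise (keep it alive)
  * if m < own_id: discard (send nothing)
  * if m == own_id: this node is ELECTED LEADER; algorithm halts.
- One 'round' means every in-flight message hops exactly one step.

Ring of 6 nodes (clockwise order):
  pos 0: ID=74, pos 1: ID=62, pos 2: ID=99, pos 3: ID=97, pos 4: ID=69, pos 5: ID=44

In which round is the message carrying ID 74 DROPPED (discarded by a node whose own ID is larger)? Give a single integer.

Round 1: pos1(id62) recv 74: fwd; pos2(id99) recv 62: drop; pos3(id97) recv 99: fwd; pos4(id69) recv 97: fwd; pos5(id44) recv 69: fwd; pos0(id74) recv 44: drop
Round 2: pos2(id99) recv 74: drop; pos4(id69) recv 99: fwd; pos5(id44) recv 97: fwd; pos0(id74) recv 69: drop
Round 3: pos5(id44) recv 99: fwd; pos0(id74) recv 97: fwd
Round 4: pos0(id74) recv 99: fwd; pos1(id62) recv 97: fwd
Round 5: pos1(id62) recv 99: fwd; pos2(id99) recv 97: drop
Round 6: pos2(id99) recv 99: ELECTED
Message ID 74 originates at pos 0; dropped at pos 2 in round 2

Answer: 2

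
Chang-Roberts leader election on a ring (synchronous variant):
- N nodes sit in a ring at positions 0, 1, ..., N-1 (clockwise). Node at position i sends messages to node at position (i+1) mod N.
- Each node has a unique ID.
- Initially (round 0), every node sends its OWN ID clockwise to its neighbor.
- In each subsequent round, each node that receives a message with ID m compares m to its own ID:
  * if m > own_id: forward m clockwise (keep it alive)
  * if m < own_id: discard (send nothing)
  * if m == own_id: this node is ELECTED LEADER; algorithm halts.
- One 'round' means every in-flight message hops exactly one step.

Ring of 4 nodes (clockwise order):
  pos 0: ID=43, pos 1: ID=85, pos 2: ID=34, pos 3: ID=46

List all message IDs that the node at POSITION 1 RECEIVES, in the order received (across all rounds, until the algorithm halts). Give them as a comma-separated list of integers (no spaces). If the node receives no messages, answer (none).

Answer: 43,46,85

Derivation:
Round 1: pos1(id85) recv 43: drop; pos2(id34) recv 85: fwd; pos3(id46) recv 34: drop; pos0(id43) recv 46: fwd
Round 2: pos3(id46) recv 85: fwd; pos1(id85) recv 46: drop
Round 3: pos0(id43) recv 85: fwd
Round 4: pos1(id85) recv 85: ELECTED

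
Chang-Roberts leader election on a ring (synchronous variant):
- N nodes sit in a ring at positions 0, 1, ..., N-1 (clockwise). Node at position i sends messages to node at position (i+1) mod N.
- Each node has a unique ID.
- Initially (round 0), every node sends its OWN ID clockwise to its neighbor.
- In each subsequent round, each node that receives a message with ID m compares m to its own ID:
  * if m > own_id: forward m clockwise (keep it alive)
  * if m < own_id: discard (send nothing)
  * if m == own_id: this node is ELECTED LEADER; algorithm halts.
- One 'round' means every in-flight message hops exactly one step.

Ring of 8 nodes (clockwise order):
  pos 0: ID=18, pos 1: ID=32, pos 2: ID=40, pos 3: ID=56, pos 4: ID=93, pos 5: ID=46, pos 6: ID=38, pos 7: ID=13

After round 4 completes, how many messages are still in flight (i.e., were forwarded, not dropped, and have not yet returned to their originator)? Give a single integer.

Answer: 2

Derivation:
Round 1: pos1(id32) recv 18: drop; pos2(id40) recv 32: drop; pos3(id56) recv 40: drop; pos4(id93) recv 56: drop; pos5(id46) recv 93: fwd; pos6(id38) recv 46: fwd; pos7(id13) recv 38: fwd; pos0(id18) recv 13: drop
Round 2: pos6(id38) recv 93: fwd; pos7(id13) recv 46: fwd; pos0(id18) recv 38: fwd
Round 3: pos7(id13) recv 93: fwd; pos0(id18) recv 46: fwd; pos1(id32) recv 38: fwd
Round 4: pos0(id18) recv 93: fwd; pos1(id32) recv 46: fwd; pos2(id40) recv 38: drop
After round 4: 2 messages still in flight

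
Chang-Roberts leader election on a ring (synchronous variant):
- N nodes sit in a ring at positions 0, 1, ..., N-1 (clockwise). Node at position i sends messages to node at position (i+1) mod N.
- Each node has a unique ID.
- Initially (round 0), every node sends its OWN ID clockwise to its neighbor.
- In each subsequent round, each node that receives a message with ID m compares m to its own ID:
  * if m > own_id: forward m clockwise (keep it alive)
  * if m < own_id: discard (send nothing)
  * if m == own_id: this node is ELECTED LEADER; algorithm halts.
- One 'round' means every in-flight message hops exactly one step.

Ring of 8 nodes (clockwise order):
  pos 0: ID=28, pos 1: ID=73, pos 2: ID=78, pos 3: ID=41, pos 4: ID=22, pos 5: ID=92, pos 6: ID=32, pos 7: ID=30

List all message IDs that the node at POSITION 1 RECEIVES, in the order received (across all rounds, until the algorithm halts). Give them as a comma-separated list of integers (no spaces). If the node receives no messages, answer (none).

Answer: 28,30,32,92

Derivation:
Round 1: pos1(id73) recv 28: drop; pos2(id78) recv 73: drop; pos3(id41) recv 78: fwd; pos4(id22) recv 41: fwd; pos5(id92) recv 22: drop; pos6(id32) recv 92: fwd; pos7(id30) recv 32: fwd; pos0(id28) recv 30: fwd
Round 2: pos4(id22) recv 78: fwd; pos5(id92) recv 41: drop; pos7(id30) recv 92: fwd; pos0(id28) recv 32: fwd; pos1(id73) recv 30: drop
Round 3: pos5(id92) recv 78: drop; pos0(id28) recv 92: fwd; pos1(id73) recv 32: drop
Round 4: pos1(id73) recv 92: fwd
Round 5: pos2(id78) recv 92: fwd
Round 6: pos3(id41) recv 92: fwd
Round 7: pos4(id22) recv 92: fwd
Round 8: pos5(id92) recv 92: ELECTED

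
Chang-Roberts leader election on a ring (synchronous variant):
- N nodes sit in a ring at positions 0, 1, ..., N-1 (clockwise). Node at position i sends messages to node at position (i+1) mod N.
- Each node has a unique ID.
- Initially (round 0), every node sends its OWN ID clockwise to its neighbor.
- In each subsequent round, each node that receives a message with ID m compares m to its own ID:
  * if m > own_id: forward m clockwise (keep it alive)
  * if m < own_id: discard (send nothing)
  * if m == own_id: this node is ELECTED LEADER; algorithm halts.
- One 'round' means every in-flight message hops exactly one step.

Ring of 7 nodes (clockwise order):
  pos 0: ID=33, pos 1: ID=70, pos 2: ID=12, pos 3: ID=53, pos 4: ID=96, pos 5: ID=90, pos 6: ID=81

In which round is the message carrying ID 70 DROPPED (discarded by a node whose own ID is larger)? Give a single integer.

Answer: 3

Derivation:
Round 1: pos1(id70) recv 33: drop; pos2(id12) recv 70: fwd; pos3(id53) recv 12: drop; pos4(id96) recv 53: drop; pos5(id90) recv 96: fwd; pos6(id81) recv 90: fwd; pos0(id33) recv 81: fwd
Round 2: pos3(id53) recv 70: fwd; pos6(id81) recv 96: fwd; pos0(id33) recv 90: fwd; pos1(id70) recv 81: fwd
Round 3: pos4(id96) recv 70: drop; pos0(id33) recv 96: fwd; pos1(id70) recv 90: fwd; pos2(id12) recv 81: fwd
Round 4: pos1(id70) recv 96: fwd; pos2(id12) recv 90: fwd; pos3(id53) recv 81: fwd
Round 5: pos2(id12) recv 96: fwd; pos3(id53) recv 90: fwd; pos4(id96) recv 81: drop
Round 6: pos3(id53) recv 96: fwd; pos4(id96) recv 90: drop
Round 7: pos4(id96) recv 96: ELECTED
Message ID 70 originates at pos 1; dropped at pos 4 in round 3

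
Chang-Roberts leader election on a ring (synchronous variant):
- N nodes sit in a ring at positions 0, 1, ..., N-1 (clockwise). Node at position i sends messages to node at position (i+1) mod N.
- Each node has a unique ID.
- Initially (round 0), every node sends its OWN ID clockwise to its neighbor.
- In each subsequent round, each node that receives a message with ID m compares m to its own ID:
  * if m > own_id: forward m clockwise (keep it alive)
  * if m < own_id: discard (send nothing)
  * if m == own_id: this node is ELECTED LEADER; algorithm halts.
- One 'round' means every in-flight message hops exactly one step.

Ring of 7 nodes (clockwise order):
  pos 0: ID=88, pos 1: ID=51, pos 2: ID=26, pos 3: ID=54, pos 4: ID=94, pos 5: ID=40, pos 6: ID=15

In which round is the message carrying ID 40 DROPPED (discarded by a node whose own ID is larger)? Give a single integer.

Answer: 2

Derivation:
Round 1: pos1(id51) recv 88: fwd; pos2(id26) recv 51: fwd; pos3(id54) recv 26: drop; pos4(id94) recv 54: drop; pos5(id40) recv 94: fwd; pos6(id15) recv 40: fwd; pos0(id88) recv 15: drop
Round 2: pos2(id26) recv 88: fwd; pos3(id54) recv 51: drop; pos6(id15) recv 94: fwd; pos0(id88) recv 40: drop
Round 3: pos3(id54) recv 88: fwd; pos0(id88) recv 94: fwd
Round 4: pos4(id94) recv 88: drop; pos1(id51) recv 94: fwd
Round 5: pos2(id26) recv 94: fwd
Round 6: pos3(id54) recv 94: fwd
Round 7: pos4(id94) recv 94: ELECTED
Message ID 40 originates at pos 5; dropped at pos 0 in round 2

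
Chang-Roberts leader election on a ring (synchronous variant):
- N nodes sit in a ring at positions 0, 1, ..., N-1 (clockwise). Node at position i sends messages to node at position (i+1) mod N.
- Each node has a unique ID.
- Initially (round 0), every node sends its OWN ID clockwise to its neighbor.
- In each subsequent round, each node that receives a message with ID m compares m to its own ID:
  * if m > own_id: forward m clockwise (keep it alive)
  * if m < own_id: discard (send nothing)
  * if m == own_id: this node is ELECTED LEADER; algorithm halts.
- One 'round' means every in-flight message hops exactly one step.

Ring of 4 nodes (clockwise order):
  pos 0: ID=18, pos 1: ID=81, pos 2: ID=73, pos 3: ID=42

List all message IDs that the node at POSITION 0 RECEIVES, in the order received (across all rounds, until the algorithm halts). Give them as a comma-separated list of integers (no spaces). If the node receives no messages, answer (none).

Answer: 42,73,81

Derivation:
Round 1: pos1(id81) recv 18: drop; pos2(id73) recv 81: fwd; pos3(id42) recv 73: fwd; pos0(id18) recv 42: fwd
Round 2: pos3(id42) recv 81: fwd; pos0(id18) recv 73: fwd; pos1(id81) recv 42: drop
Round 3: pos0(id18) recv 81: fwd; pos1(id81) recv 73: drop
Round 4: pos1(id81) recv 81: ELECTED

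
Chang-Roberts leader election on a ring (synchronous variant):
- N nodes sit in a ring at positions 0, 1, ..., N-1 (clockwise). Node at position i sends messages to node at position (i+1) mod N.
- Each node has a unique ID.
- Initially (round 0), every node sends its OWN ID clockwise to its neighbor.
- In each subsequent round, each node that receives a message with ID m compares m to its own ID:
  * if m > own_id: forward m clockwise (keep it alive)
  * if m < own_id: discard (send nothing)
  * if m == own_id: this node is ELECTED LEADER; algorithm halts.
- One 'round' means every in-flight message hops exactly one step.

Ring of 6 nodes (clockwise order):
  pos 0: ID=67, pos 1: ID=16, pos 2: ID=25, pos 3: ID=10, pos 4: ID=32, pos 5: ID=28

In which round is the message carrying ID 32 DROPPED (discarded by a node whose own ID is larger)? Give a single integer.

Round 1: pos1(id16) recv 67: fwd; pos2(id25) recv 16: drop; pos3(id10) recv 25: fwd; pos4(id32) recv 10: drop; pos5(id28) recv 32: fwd; pos0(id67) recv 28: drop
Round 2: pos2(id25) recv 67: fwd; pos4(id32) recv 25: drop; pos0(id67) recv 32: drop
Round 3: pos3(id10) recv 67: fwd
Round 4: pos4(id32) recv 67: fwd
Round 5: pos5(id28) recv 67: fwd
Round 6: pos0(id67) recv 67: ELECTED
Message ID 32 originates at pos 4; dropped at pos 0 in round 2

Answer: 2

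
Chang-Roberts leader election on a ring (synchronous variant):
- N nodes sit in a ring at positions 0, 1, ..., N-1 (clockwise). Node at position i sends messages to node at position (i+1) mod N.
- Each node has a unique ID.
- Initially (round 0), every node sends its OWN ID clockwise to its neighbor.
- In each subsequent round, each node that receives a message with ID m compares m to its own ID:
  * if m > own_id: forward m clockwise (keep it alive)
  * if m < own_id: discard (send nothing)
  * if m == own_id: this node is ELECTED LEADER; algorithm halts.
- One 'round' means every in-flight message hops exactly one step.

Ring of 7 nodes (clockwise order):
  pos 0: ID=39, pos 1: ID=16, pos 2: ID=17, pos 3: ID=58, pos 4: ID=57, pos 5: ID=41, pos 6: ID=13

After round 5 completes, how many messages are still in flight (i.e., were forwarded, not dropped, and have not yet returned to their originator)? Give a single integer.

Answer: 2

Derivation:
Round 1: pos1(id16) recv 39: fwd; pos2(id17) recv 16: drop; pos3(id58) recv 17: drop; pos4(id57) recv 58: fwd; pos5(id41) recv 57: fwd; pos6(id13) recv 41: fwd; pos0(id39) recv 13: drop
Round 2: pos2(id17) recv 39: fwd; pos5(id41) recv 58: fwd; pos6(id13) recv 57: fwd; pos0(id39) recv 41: fwd
Round 3: pos3(id58) recv 39: drop; pos6(id13) recv 58: fwd; pos0(id39) recv 57: fwd; pos1(id16) recv 41: fwd
Round 4: pos0(id39) recv 58: fwd; pos1(id16) recv 57: fwd; pos2(id17) recv 41: fwd
Round 5: pos1(id16) recv 58: fwd; pos2(id17) recv 57: fwd; pos3(id58) recv 41: drop
After round 5: 2 messages still in flight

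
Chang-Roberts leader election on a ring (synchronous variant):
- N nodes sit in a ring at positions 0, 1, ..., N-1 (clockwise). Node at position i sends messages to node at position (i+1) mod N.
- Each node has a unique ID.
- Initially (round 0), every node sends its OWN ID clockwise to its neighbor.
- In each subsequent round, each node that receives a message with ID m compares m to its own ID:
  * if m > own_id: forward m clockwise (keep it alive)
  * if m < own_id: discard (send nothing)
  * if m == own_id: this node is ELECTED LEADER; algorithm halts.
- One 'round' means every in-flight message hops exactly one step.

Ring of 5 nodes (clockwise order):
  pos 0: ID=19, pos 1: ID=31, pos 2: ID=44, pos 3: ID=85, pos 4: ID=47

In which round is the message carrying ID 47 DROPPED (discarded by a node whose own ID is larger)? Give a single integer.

Answer: 4

Derivation:
Round 1: pos1(id31) recv 19: drop; pos2(id44) recv 31: drop; pos3(id85) recv 44: drop; pos4(id47) recv 85: fwd; pos0(id19) recv 47: fwd
Round 2: pos0(id19) recv 85: fwd; pos1(id31) recv 47: fwd
Round 3: pos1(id31) recv 85: fwd; pos2(id44) recv 47: fwd
Round 4: pos2(id44) recv 85: fwd; pos3(id85) recv 47: drop
Round 5: pos3(id85) recv 85: ELECTED
Message ID 47 originates at pos 4; dropped at pos 3 in round 4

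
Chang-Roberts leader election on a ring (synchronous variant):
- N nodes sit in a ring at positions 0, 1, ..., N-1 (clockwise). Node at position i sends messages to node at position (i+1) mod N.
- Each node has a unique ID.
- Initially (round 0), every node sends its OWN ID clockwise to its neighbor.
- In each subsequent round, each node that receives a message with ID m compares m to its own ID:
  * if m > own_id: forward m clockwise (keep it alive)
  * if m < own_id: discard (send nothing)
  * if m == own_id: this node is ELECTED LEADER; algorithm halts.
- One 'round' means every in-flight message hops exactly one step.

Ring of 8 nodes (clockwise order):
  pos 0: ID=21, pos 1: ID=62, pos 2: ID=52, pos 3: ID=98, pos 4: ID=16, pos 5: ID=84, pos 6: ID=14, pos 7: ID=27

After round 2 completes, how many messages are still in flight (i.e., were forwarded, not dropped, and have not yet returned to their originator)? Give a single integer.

Round 1: pos1(id62) recv 21: drop; pos2(id52) recv 62: fwd; pos3(id98) recv 52: drop; pos4(id16) recv 98: fwd; pos5(id84) recv 16: drop; pos6(id14) recv 84: fwd; pos7(id27) recv 14: drop; pos0(id21) recv 27: fwd
Round 2: pos3(id98) recv 62: drop; pos5(id84) recv 98: fwd; pos7(id27) recv 84: fwd; pos1(id62) recv 27: drop
After round 2: 2 messages still in flight

Answer: 2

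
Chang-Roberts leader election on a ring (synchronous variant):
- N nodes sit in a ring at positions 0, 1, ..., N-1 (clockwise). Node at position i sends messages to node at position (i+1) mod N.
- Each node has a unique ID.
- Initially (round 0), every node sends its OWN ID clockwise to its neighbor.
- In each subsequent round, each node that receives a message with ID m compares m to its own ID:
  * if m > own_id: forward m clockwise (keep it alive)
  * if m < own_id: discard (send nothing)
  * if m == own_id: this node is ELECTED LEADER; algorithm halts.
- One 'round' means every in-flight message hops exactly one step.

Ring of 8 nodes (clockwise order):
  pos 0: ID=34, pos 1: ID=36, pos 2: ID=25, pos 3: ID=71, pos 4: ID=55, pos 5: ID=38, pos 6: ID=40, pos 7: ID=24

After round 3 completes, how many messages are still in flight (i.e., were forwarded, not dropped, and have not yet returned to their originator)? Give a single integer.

Round 1: pos1(id36) recv 34: drop; pos2(id25) recv 36: fwd; pos3(id71) recv 25: drop; pos4(id55) recv 71: fwd; pos5(id38) recv 55: fwd; pos6(id40) recv 38: drop; pos7(id24) recv 40: fwd; pos0(id34) recv 24: drop
Round 2: pos3(id71) recv 36: drop; pos5(id38) recv 71: fwd; pos6(id40) recv 55: fwd; pos0(id34) recv 40: fwd
Round 3: pos6(id40) recv 71: fwd; pos7(id24) recv 55: fwd; pos1(id36) recv 40: fwd
After round 3: 3 messages still in flight

Answer: 3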